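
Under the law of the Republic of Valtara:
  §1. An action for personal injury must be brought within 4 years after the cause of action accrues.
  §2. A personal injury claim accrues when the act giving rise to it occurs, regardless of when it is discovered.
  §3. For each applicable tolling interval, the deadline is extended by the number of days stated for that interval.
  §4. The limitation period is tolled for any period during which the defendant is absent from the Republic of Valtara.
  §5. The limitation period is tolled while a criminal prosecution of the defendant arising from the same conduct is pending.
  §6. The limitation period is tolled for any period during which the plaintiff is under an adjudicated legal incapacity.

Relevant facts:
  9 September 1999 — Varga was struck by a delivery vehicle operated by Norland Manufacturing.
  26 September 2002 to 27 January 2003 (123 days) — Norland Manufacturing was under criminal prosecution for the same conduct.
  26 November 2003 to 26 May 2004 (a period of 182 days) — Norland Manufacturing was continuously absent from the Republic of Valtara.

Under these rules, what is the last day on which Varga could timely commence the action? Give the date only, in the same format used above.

The claim accrued on 9 September 1999, when the wrongful act occurred.
4 years from 9 September 1999 is 9 September 2003.
The pending criminal prosecution from 26 September 2002 to 27 January 2003 tolled the period for 123 days, extending the deadline to 10 January 2004.
The period was tolled for 182 days by the defendant's absence from the jurisdiction (26 November 2003 to 26 May 2004), pushing the deadline to 10 July 2004.

10 July 2004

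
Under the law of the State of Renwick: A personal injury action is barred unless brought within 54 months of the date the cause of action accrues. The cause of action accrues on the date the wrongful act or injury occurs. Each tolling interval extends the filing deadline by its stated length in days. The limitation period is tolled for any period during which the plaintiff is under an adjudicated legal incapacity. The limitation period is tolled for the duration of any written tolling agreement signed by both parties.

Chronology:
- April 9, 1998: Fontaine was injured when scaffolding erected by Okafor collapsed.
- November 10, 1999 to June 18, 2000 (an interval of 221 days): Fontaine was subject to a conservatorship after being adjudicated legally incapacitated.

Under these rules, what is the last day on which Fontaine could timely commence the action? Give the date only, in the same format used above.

May 18, 2003

The cause of action accrued on April 9, 1998, the date of the act.
The untolled deadline — 54 months after April 9, 1998 — is October 9, 2002.
The period was tolled for 221 days by the plaintiff's legal incapacity (November 10, 1999 to June 18, 2000), pushing the deadline to May 18, 2003.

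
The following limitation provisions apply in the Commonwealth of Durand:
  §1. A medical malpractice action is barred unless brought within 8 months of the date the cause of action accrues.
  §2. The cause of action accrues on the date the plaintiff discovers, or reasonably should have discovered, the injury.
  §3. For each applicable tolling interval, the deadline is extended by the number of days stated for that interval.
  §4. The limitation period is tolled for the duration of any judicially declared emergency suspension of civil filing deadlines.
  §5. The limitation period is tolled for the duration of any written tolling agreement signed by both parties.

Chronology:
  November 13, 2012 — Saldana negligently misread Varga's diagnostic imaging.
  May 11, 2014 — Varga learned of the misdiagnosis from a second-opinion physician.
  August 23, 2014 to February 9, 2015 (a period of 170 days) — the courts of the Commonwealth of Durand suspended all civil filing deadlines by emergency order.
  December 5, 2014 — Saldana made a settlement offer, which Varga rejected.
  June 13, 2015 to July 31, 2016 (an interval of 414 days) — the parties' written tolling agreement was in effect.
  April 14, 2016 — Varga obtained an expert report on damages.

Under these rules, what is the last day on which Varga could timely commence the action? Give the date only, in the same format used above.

August 17, 2016

The claim did not accrue until Varga discovered the injury on May 11, 2014; the November 13, 2012 act date does not start the clock under the stated rule.
Adding the 8 months base period to May 11, 2014 gives a deadline of January 11, 2015, before any tolling.
The emergency suspension of filing deadlines from August 23, 2014 to February 9, 2015 tolled the period for 170 days, extending the deadline to June 30, 2015.
Because the written tolling agreement ran from June 13, 2015 to July 31, 2016, the deadline is extended by 414 days to August 17, 2016.
The other events in the timeline have no effect on the limitation period under the stated rules.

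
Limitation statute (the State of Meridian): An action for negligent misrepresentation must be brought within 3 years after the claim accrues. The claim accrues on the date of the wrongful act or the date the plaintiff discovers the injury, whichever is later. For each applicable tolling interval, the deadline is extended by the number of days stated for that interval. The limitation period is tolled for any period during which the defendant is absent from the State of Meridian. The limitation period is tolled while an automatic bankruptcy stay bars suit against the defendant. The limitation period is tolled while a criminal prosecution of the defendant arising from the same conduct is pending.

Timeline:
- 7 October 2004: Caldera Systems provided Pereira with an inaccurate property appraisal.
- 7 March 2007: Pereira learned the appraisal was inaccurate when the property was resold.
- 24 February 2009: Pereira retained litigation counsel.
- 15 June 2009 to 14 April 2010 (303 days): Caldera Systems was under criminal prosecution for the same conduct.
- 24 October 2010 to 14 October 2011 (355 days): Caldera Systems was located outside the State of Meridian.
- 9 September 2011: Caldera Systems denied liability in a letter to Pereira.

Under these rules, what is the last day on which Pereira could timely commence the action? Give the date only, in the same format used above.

25 December 2011

The claim accrued on 7 March 2007 — the later of the 7 October 2004 act and the 7 March 2007 discovery.
The untolled deadline — 3 years after 7 March 2007 — is 7 March 2010.
The period was tolled for 303 days by the pending criminal prosecution (15 June 2009 to 14 April 2010), pushing the deadline to 4 January 2011.
Because the defendant's absence from the jurisdiction ran from 24 October 2010 to 14 October 2011, the deadline is extended by 355 days to 25 December 2011.
None of the other events listed affects the running of the period under the stated rules.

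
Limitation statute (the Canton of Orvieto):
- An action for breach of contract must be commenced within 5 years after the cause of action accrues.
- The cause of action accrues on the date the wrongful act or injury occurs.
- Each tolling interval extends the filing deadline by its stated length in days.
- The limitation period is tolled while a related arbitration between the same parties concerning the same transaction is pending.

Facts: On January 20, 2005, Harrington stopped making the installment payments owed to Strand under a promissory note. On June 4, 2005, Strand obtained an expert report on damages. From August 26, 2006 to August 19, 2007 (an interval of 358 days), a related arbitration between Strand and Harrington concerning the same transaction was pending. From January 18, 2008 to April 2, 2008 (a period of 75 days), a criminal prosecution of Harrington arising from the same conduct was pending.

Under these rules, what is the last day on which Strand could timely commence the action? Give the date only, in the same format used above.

January 13, 2011

The cause of action accrued on January 20, 2005, the date of the act.
5 years from January 20, 2005 is January 20, 2010.
Because the pending related arbitration ran from August 26, 2006 to August 19, 2007, the deadline is extended by 358 days to January 13, 2011.
The pending criminal prosecution from January 18, 2008 to April 2, 2008 does not toll the period, because no stated rule makes a criminal prosecution a tolling event.
Nothing else in the chronology tolls or restarts the period.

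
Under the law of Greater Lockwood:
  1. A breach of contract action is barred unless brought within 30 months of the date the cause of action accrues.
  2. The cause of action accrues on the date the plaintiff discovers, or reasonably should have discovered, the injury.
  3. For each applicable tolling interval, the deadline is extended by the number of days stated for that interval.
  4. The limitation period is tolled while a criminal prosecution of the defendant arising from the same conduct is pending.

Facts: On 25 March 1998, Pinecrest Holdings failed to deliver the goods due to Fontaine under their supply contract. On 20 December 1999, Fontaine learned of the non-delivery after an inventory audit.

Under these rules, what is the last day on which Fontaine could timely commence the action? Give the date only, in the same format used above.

20 June 2002

The claim did not accrue until Fontaine discovered the injury on 20 December 1999; the 25 March 1998 act date does not start the clock under the stated rule.
The untolled deadline — 30 months after 20 December 1999 — is 20 June 2002.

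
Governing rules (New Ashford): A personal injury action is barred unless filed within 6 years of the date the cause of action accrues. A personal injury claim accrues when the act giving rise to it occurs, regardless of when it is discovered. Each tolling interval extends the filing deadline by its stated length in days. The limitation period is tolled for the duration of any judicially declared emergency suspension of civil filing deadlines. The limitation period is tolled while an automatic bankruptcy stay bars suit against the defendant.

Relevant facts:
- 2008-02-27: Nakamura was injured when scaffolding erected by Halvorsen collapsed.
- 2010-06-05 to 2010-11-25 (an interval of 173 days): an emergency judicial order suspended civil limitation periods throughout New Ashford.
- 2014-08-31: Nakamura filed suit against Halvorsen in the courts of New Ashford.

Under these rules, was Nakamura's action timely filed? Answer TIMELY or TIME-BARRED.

The cause of action accrued on 2008-02-27, the date of the act.
Adding the 6 years base period to 2008-02-27 gives a deadline of 2014-02-27, before any tolling.
The period was tolled for 173 days by the emergency suspension of filing deadlines (2010-06-05 to 2010-11-25), pushing the deadline to 2014-08-19.
Filing on 2014-08-31 missed the 2014-08-19 deadline — the action is time-barred.

TIME-BARRED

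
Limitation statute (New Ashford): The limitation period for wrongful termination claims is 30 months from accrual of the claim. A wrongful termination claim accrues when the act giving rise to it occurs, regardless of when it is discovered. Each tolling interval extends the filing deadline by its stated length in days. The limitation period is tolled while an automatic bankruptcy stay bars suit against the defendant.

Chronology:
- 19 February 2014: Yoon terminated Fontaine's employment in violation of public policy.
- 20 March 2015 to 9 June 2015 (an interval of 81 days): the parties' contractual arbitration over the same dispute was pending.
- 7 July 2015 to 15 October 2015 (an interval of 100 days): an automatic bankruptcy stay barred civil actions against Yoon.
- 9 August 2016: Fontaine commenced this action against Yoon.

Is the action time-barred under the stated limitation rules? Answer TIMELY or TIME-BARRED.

The limitation period began to run on 19 February 2014.
Adding the 30 months base period to 19 February 2014 gives a deadline of 19 August 2016, before any tolling.
Because the automatic bankruptcy stay ran from 7 July 2015 to 15 October 2015, the deadline is extended by 100 days to 27 November 2016.
Although a pending arbitration ran from 20 March 2015 to 9 June 2015, the stated rules do not make that a tolling event, so it is disregarded.
The 9 August 2016 filing precedes the 27 November 2016 deadline; the claim is timely.

TIMELY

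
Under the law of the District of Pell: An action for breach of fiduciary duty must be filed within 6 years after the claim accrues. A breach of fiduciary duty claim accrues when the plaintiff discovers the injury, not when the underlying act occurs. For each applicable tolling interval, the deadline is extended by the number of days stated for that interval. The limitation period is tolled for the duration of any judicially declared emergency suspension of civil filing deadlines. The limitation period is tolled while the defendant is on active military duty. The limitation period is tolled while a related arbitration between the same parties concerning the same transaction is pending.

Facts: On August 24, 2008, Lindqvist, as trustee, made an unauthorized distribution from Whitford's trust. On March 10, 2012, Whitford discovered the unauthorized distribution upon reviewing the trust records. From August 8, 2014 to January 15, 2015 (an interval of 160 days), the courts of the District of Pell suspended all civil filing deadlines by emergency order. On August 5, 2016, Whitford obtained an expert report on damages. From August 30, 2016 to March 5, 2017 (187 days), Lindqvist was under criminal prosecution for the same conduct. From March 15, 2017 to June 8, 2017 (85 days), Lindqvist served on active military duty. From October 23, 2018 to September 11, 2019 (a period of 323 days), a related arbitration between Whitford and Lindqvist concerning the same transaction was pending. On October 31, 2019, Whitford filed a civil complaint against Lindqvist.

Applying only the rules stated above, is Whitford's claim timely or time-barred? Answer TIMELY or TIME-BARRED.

The claim did not accrue until Whitford discovered the injury on March 10, 2012; the August 24, 2008 act date does not start the clock under the stated rule.
Adding the 6 years base period to March 10, 2012 gives a deadline of March 10, 2018, before any tolling.
Because the emergency suspension of filing deadlines ran from August 8, 2014 to January 15, 2015, the deadline is extended by 160 days to August 17, 2018.
The period was tolled for 85 days by the defendant's active military service (March 15, 2017 to June 8, 2017), pushing the deadline to November 10, 2018.
The period was tolled for 323 days by the pending related arbitration (October 23, 2018 to September 11, 2019), pushing the deadline to September 29, 2019.
No stated provision tolls the period for a criminal prosecution, so the interval from August 30, 2016 to March 5, 2017 has no effect on the deadline.
Nothing else in the chronology tolls or restarts the period.
Whitford filed on October 31, 2019, after the September 29, 2019 deadline, so the action is time-barred.

TIME-BARRED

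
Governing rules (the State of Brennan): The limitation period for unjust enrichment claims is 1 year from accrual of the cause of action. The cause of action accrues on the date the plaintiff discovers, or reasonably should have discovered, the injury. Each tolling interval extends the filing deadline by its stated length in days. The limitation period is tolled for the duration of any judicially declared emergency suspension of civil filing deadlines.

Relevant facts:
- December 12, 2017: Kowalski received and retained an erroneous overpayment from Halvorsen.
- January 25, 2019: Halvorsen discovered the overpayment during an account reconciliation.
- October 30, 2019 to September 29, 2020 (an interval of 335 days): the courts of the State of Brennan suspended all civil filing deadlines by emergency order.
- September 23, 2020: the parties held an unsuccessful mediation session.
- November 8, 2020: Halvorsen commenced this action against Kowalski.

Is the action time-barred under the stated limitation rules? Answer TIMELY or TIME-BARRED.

Accrual is tied to discovery, so the period began on January 25, 2019 rather than on December 12, 2017 when the act occurred.
Adding the 1 year base period to January 25, 2019 gives a deadline of January 25, 2020, before any tolling.
The period was tolled for 335 days by the emergency suspension of filing deadlines (October 30, 2019 to September 29, 2020), pushing the deadline to December 25, 2020.
None of the other events listed affects the running of the period under the stated rules.
Filing on November 8, 2020 beat the December 25, 2020 deadline — the action is timely.

TIMELY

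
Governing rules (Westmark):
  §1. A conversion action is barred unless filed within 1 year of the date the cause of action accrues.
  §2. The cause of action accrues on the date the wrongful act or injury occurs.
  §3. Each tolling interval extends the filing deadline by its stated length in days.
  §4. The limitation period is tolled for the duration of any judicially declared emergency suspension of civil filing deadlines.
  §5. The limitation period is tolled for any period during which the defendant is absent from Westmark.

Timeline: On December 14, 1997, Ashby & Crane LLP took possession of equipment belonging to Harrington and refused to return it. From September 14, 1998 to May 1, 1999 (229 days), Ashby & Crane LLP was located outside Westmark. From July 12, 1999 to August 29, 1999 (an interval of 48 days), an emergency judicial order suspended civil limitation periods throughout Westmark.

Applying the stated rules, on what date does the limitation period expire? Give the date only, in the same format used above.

September 17, 1999

The cause of action accrued on December 14, 1997, the date of the act.
Adding the 1 year base period to December 14, 1997 gives a deadline of December 14, 1998, before any tolling.
The period was tolled for 229 days by the defendant's absence from the jurisdiction (September 14, 1998 to May 1, 1999), pushing the deadline to July 31, 1999.
The period was tolled for 48 days by the emergency suspension of filing deadlines (July 12, 1999 to August 29, 1999), pushing the deadline to September 17, 1999.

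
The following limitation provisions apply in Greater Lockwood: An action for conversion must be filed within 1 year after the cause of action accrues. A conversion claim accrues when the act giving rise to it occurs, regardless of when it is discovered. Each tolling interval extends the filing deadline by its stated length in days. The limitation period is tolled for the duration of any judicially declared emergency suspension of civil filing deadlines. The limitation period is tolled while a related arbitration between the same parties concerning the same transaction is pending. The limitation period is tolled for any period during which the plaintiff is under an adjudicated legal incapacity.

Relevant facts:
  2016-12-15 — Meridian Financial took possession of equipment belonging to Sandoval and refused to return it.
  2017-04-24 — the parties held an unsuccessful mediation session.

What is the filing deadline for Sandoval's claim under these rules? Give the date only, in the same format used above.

The claim accrued on 2016-12-15, when the wrongful act occurred.
The untolled deadline — 1 year after 2016-12-15 — is 2017-12-15.
The other events in the timeline have no effect on the limitation period under the stated rules.

2017-12-15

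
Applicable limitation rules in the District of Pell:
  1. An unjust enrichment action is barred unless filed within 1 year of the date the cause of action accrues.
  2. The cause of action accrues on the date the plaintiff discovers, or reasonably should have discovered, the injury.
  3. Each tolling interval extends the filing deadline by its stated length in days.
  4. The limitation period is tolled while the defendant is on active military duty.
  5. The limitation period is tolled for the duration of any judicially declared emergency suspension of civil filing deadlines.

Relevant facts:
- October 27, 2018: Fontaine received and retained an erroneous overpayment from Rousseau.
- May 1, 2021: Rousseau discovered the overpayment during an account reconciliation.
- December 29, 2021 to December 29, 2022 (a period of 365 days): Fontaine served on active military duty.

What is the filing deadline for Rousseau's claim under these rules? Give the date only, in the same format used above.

May 1, 2023

Accrual is tied to discovery, so the period began on May 1, 2021 rather than on October 27, 2018 when the act occurred.
Adding the 1 year base period to May 1, 2021 gives a deadline of May 1, 2022, before any tolling.
The period was tolled for 365 days by the defendant's active military service (December 29, 2021 to December 29, 2022), pushing the deadline to May 1, 2023.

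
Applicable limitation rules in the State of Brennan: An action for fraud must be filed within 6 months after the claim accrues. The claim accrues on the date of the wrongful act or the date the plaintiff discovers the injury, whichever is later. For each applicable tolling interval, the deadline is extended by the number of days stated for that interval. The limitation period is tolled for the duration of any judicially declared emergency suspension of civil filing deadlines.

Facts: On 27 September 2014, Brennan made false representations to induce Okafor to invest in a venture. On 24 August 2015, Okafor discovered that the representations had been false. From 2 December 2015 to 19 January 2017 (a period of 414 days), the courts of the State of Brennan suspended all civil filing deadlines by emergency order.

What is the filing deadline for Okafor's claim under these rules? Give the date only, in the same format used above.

13 April 2017

Taking the later of the act (27 September 2014) and discovery (24 August 2015), the claim accrued on 24 August 2015.
6 months from 24 August 2015 is 24 February 2016.
Because the emergency suspension of filing deadlines ran from 2 December 2015 to 19 January 2017, the deadline is extended by 414 days to 13 April 2017.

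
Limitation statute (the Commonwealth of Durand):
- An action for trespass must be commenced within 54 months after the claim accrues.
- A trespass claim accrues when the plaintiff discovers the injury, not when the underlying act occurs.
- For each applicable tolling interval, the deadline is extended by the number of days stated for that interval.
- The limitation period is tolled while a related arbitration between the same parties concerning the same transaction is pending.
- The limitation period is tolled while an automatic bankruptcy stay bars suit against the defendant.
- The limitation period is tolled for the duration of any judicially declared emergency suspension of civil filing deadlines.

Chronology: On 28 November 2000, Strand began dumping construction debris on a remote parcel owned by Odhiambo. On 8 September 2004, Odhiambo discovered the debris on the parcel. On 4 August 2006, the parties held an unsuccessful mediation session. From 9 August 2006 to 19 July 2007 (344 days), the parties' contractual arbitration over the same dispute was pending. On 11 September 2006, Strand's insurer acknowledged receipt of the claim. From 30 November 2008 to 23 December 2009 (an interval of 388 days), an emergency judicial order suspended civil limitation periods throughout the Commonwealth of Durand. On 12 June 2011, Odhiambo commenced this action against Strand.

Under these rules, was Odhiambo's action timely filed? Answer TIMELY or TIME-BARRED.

Accrual is tied to discovery, so the period began on 8 September 2004 rather than on 28 November 2000 when the act occurred.
The untolled deadline — 54 months after 8 September 2004 — is 8 March 2009.
The pending related arbitration from 9 August 2006 to 19 July 2007 tolled the period for 344 days, extending the deadline to 15 February 2010.
The period was tolled for 388 days by the emergency suspension of filing deadlines (30 November 2008 to 23 December 2009), pushing the deadline to 10 March 2011.
Nothing else in the chronology tolls or restarts the period.
Odhiambo filed on 12 June 2011, after the 10 March 2011 deadline, so the action is time-barred.

TIME-BARRED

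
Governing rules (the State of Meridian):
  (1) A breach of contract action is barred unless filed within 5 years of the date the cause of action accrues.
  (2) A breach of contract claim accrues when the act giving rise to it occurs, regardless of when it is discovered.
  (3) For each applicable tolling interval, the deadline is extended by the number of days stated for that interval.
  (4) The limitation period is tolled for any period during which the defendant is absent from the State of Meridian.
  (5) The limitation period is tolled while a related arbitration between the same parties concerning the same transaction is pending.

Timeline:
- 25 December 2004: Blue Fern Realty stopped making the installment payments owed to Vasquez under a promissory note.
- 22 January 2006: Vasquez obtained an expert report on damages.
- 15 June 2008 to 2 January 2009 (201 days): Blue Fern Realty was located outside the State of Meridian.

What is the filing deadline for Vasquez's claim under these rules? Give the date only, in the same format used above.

The cause of action accrued on 25 December 2004, the date of the act.
5 years from 25 December 2004 is 25 December 2009.
The defendant's absence from the jurisdiction from 15 June 2008 to 2 January 2009 tolled the period for 201 days, extending the deadline to 14 July 2010.
None of the other events listed affects the running of the period under the stated rules.

14 July 2010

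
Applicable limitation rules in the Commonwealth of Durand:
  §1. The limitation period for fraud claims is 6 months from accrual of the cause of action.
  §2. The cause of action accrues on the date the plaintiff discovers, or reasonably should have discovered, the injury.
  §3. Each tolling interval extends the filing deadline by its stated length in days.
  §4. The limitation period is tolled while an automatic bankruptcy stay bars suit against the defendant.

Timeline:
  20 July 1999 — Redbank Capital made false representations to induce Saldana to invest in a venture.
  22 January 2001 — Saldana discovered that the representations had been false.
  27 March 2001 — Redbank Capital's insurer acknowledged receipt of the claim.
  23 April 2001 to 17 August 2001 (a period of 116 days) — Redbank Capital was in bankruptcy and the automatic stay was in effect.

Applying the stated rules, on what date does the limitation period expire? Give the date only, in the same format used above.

Accrual is tied to discovery, so the period began on 22 January 2001 rather than on 20 July 1999 when the act occurred.
Adding the 6 months base period to 22 January 2001 gives a deadline of 22 July 2001, before any tolling.
Because the automatic bankruptcy stay ran from 23 April 2001 to 17 August 2001, the deadline is extended by 116 days to 15 November 2001.
The other events in the timeline have no effect on the limitation period under the stated rules.

15 November 2001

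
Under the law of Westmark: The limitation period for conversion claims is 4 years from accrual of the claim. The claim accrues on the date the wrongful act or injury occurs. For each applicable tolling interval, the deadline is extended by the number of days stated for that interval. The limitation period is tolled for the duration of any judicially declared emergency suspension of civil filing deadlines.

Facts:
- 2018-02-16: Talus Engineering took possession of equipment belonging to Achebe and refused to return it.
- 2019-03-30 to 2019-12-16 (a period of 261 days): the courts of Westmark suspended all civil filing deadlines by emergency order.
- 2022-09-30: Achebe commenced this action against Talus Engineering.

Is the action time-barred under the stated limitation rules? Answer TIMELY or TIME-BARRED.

TIMELY

The claim accrued on 2018-02-16, the date of the act.
The untolled deadline — 4 years after 2018-02-16 — is 2022-02-16.
The emergency suspension of filing deadlines from 2019-03-30 to 2019-12-16 tolled the period for 261 days, extending the deadline to 2022-11-04.
Achebe filed on 2022-09-30, before the 2022-11-04 deadline, so the action is timely.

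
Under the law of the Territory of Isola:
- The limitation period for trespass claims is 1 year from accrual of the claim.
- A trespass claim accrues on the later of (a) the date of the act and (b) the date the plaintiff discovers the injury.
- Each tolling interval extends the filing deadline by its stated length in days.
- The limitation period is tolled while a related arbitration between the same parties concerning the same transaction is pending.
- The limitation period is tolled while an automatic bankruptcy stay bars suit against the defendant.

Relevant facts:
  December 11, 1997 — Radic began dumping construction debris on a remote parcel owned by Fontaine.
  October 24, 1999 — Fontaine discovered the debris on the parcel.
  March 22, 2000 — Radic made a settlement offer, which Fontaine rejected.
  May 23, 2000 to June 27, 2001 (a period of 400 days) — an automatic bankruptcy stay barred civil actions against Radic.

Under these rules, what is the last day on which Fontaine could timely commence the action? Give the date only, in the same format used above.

November 28, 2001

Because discovery on October 24, 1999 post-dates the December 11, 1997 act, accrual under the later-of rule falls on October 24, 1999.
1 year from October 24, 1999 is October 24, 2000.
The automatic bankruptcy stay from May 23, 2000 to June 27, 2001 tolled the period for 400 days, extending the deadline to November 28, 2001.
None of the other events listed affects the running of the period under the stated rules.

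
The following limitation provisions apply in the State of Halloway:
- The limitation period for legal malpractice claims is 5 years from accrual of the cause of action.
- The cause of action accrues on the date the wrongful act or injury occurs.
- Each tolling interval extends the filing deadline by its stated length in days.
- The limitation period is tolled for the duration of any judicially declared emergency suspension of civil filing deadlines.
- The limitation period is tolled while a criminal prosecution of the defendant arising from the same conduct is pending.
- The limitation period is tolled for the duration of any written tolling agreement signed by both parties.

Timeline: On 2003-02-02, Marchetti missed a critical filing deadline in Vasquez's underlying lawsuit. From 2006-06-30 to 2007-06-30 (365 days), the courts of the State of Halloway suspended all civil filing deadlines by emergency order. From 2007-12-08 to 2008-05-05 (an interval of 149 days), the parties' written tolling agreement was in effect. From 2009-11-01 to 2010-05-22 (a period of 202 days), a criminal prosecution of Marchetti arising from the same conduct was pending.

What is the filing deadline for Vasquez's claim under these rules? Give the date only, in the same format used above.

The limitation period began to run on 2003-02-02.
The untolled deadline — 5 years after 2003-02-02 — is 2008-02-02.
Because the emergency suspension of filing deadlines ran from 2006-06-30 to 2007-06-30, the deadline is extended by 365 days to 2009-02-01.
Because the written tolling agreement ran from 2007-12-08 to 2008-05-05, the deadline is extended by 149 days to 2009-06-30.
The pending criminal prosecution starting 2009-11-01 came too late — the period had run on 2009-06-30 — and so does not extend the deadline.

2009-06-30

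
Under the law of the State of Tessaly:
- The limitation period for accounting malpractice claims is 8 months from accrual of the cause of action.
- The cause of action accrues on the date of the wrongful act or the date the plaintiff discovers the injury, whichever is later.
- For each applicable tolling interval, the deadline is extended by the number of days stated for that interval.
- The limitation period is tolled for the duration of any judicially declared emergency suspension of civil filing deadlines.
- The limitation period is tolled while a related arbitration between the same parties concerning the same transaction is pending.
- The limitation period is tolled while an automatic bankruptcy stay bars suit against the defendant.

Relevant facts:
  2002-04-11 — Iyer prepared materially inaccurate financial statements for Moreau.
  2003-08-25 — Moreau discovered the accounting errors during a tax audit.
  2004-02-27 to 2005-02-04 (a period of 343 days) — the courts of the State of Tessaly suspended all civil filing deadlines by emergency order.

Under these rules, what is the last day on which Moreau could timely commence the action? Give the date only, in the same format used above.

2005-04-03

Taking the later of the act (2002-04-11) and discovery (2003-08-25), the claim accrued on 2003-08-25.
8 months from 2003-08-25 is 2004-04-25.
Because the emergency suspension of filing deadlines ran from 2004-02-27 to 2005-02-04, the deadline is extended by 343 days to 2005-04-03.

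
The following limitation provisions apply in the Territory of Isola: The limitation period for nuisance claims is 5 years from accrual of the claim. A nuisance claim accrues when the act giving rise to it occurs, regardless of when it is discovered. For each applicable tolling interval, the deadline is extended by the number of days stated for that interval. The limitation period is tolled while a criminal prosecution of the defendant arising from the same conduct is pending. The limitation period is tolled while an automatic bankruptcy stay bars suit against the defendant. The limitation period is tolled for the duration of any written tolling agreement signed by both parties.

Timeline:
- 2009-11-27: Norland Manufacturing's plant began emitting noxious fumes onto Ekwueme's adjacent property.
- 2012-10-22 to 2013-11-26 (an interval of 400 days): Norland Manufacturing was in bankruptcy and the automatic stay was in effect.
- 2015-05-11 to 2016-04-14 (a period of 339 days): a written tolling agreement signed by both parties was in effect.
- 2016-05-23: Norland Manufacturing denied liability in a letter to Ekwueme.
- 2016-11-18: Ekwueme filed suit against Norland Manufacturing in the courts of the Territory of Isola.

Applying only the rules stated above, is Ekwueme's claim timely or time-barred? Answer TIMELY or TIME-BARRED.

TIMELY

The claim accrued on 2009-11-27, when the wrongful act occurred.
5 years from 2009-11-27 is 2014-11-27.
Because the automatic bankruptcy stay ran from 2012-10-22 to 2013-11-26, the deadline is extended by 400 days to 2016-01-01.
The period was tolled for 339 days by the written tolling agreement (2015-05-11 to 2016-04-14), pushing the deadline to 2016-12-05.
None of the other events listed affects the running of the period under the stated rules.
The 2016-11-18 filing precedes the 2016-12-05 deadline; the claim is timely.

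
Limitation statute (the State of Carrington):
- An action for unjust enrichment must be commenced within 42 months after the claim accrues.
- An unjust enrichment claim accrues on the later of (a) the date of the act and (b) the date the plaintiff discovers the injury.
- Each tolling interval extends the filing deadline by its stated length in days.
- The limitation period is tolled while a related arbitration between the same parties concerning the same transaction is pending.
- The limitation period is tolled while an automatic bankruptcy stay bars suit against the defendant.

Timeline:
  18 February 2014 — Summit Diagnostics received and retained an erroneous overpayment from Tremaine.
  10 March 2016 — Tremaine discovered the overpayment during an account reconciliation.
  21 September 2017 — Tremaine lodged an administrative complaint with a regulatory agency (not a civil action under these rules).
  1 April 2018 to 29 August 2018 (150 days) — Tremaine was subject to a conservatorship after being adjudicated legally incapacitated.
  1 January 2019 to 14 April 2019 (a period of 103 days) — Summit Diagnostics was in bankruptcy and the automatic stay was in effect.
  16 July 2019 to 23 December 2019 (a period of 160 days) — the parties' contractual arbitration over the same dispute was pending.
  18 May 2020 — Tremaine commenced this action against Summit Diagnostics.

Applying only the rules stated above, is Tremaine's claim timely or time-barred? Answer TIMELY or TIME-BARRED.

Because discovery on 10 March 2016 post-dates the 18 February 2014 act, accrual under the later-of rule falls on 10 March 2016.
The untolled deadline — 42 months after 10 March 2016 — is 10 September 2019.
Because the automatic bankruptcy stay ran from 1 January 2019 to 14 April 2019, the deadline is extended by 103 days to 22 December 2019.
The pending related arbitration from 16 July 2019 to 23 December 2019 tolled the period for 160 days, extending the deadline to 30 May 2020.
Although the plaintiff's incapacity ran from 1 April 2018 to 29 August 2018, the stated rules do not make that a tolling event, so it is disregarded.
The other events in the timeline have no effect on the limitation period under the stated rules.
Tremaine filed on 18 May 2020, before the 30 May 2020 deadline, so the action is timely.

TIMELY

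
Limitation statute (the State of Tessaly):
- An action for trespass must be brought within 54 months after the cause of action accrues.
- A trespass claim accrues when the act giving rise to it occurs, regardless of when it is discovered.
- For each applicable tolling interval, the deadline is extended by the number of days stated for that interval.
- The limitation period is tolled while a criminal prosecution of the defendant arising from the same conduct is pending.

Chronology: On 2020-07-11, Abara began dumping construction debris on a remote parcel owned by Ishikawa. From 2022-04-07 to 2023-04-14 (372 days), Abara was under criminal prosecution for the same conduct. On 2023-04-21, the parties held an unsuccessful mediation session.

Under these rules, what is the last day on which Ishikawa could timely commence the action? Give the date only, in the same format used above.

The limitation period began to run on 2020-07-11.
The untolled deadline — 54 months after 2020-07-11 — is 2025-01-11.
Because the pending criminal prosecution ran from 2022-04-07 to 2023-04-14, the deadline is extended by 372 days to 2026-01-18.
The other events in the timeline have no effect on the limitation period under the stated rules.

2026-01-18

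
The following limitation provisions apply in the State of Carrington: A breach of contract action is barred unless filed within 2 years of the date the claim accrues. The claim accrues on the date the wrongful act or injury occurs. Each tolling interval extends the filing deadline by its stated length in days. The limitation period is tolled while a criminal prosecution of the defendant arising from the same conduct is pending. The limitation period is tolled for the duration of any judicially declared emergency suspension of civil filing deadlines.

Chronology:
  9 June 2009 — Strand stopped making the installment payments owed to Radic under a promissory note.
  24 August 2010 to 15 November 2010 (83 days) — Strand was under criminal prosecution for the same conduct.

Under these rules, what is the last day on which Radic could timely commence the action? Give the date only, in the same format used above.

31 August 2011

The claim accrued on 9 June 2009, the date of the act.
Adding the 2 years base period to 9 June 2009 gives a deadline of 9 June 2011, before any tolling.
The period was tolled for 83 days by the pending criminal prosecution (24 August 2010 to 15 November 2010), pushing the deadline to 31 August 2011.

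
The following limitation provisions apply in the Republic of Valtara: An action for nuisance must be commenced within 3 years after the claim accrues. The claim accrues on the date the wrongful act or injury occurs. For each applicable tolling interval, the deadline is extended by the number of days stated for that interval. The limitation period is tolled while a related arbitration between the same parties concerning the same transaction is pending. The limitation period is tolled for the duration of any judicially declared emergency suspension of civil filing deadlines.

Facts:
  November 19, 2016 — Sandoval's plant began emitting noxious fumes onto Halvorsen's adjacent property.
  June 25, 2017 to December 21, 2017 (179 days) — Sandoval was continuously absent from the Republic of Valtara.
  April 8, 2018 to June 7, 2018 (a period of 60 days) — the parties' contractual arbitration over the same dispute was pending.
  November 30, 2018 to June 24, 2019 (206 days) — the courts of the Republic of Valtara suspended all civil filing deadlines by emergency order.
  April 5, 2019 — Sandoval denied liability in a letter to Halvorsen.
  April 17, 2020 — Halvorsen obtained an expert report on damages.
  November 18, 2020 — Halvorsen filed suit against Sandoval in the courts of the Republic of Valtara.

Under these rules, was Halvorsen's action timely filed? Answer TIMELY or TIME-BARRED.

TIME-BARRED

The claim accrued on November 19, 2016, when the wrongful act occurred.
Adding the 3 years base period to November 19, 2016 gives a deadline of November 19, 2019, before any tolling.
The pending related arbitration from April 8, 2018 to June 7, 2018 tolled the period for 60 days, extending the deadline to January 18, 2020.
The period was tolled for 206 days by the emergency suspension of filing deadlines (November 30, 2018 to June 24, 2019), pushing the deadline to August 11, 2020.
No stated provision tolls the period for the defendant's absence, so the interval from June 25, 2017 to December 21, 2017 has no effect on the deadline.
The other events in the timeline have no effect on the limitation period under the stated rules.
Filing on November 18, 2020 missed the August 11, 2020 deadline — the action is time-barred.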